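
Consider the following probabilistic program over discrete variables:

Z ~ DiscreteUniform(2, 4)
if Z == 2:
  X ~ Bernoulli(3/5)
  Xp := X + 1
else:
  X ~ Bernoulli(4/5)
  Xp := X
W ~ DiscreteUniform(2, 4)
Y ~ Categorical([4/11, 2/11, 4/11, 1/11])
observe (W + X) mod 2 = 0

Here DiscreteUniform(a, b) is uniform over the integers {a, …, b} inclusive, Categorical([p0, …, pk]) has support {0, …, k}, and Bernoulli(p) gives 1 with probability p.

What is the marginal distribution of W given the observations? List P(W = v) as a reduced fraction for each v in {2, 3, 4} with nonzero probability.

Enumerate traces; 36 have nonzero weight after conditioning:
  (Z=2, X=0, W=2, Y=0) weight 8/495
  (Z=2, X=0, W=2, Y=1) weight 4/495
  (Z=2, X=0, W=2, Y=2) weight 8/495
  (Z=2, X=0, W=2, Y=3) weight 2/495
  (Z=2, X=0, W=4, Y=0) weight 8/495
  (Z=2, X=0, W=4, Y=1) weight 4/495
  (Z=2, X=0, W=4, Y=2) weight 8/495
  (Z=2, X=0, W=4, Y=3) weight 2/495
  (Z=2, X=1, W=3, Y=0) weight 4/165
  … 27 more
Group by W:
  weight(W=2) = 4/45
  weight(W=3) = 11/45
  weight(W=4) = 4/45
Total weight = 4/45 + 11/45 + 4/45 = 19/45
P(W=2 | obs) = 4/45 / 19/45 = 4/19
P(W=3 | obs) = 11/45 / 19/45 = 11/19
P(W=4 | obs) = 4/45 / 19/45 = 4/19

P(W=2) = 4/19, P(W=3) = 11/19, P(W=4) = 4/19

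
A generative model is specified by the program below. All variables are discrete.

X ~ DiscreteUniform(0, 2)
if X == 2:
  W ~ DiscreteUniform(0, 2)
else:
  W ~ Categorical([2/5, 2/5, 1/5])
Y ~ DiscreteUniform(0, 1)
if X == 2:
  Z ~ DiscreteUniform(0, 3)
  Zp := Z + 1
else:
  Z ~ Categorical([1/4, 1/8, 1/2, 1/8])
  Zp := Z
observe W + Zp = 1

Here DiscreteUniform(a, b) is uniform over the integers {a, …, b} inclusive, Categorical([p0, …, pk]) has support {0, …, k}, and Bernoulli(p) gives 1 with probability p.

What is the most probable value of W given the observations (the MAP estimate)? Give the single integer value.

argmax_v P(W = v | obs) = 1

Enumerate traces; 10 have nonzero weight after conditioning:
  (X=0, W=0, Y=0, Z=1) weight 1/120
  (X=0, W=0, Y=1, Z=1) weight 1/120
  (X=0, W=1, Y=0, Z=0) weight 1/60
  (X=0, W=1, Y=1, Z=0) weight 1/60
  (X=1, W=0, Y=0, Z=1) weight 1/120
  (X=1, W=0, Y=1, Z=1) weight 1/120
  (X=1, W=1, Y=0, Z=0) weight 1/60
  (X=1, W=1, Y=1, Z=0) weight 1/60
  … 2 more
Group by W:
  weight(W=0) = 11/180
  weight(W=1) = 1/15
Total weight = 11/180 + 1/15 = 23/180
P(W=0 | obs) = 11/180 / 23/180 = 11/23
P(W=1 | obs) = 1/15 / 23/180 = 12/23
argmax = 1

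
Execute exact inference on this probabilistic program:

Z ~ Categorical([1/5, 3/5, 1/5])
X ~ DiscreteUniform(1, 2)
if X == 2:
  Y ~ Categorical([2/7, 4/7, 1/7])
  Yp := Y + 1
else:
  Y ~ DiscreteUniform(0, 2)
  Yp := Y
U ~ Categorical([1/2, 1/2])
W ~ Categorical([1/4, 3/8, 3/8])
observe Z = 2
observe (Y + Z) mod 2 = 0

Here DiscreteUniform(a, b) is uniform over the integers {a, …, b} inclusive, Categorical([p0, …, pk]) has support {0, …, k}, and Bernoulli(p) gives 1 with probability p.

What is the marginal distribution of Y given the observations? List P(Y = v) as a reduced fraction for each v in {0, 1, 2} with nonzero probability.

P(Y=0) = 13/23, P(Y=2) = 10/23

Enumerate traces; 24 have nonzero weight after conditioning:
  (Z=2, X=1, Y=0, U=0, W=0) weight 1/240
  (Z=2, X=1, Y=0, U=0, W=1) weight 1/160
  (Z=2, X=1, Y=0, U=0, W=2) weight 1/160
  (Z=2, X=1, Y=0, U=1, W=0) weight 1/240
  (Z=2, X=1, Y=0, U=1, W=1) weight 1/160
  (Z=2, X=1, Y=0, U=1, W=2) weight 1/160
  (Z=2, X=1, Y=2, U=0, W=0) weight 1/240
  (Z=2, X=1, Y=2, U=0, W=1) weight 1/160
  … 16 more
Group by Y:
  weight(Y=0) = 13/210
  weight(Y=2) = 1/21
Total weight = 13/210 + 1/21 = 23/210
P(Y=0 | obs) = 13/210 / 23/210 = 13/23
P(Y=2 | obs) = 1/21 / 23/210 = 10/23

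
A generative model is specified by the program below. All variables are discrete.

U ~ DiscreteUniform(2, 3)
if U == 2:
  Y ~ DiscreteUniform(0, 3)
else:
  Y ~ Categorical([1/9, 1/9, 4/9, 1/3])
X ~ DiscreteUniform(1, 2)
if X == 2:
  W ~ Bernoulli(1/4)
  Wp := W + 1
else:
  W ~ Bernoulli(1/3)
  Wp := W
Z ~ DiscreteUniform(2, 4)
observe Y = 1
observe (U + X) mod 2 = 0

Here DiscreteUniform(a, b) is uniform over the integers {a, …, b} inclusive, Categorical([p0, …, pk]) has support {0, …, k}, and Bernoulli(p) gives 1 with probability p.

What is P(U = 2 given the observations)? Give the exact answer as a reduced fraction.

P(U = 2 | obs) = 9/13

Enumerate traces; 12 have nonzero weight after conditioning:
  (U=2, Y=1, X=2, W=0, Z=2) weight 1/64
  (U=2, Y=1, X=2, W=0, Z=3) weight 1/64
  (U=2, Y=1, X=2, W=0, Z=4) weight 1/64
  (U=2, Y=1, X=2, W=1, Z=2) weight 1/192
  (U=2, Y=1, X=2, W=1, Z=3) weight 1/192
  (U=2, Y=1, X=2, W=1, Z=4) weight 1/192
  (U=3, Y=1, X=1, W=0, Z=2) weight 1/162
  (U=3, Y=1, X=1, W=0, Z=3) weight 1/162
  … 4 more
Group by U:
  weight(U=2) = 1/16
  weight(U=3) = 1/36
Total weight = 1/16 + 1/36 = 13/144
P(U=2 | obs) = 1/16 / 13/144 = 9/13
P(U=3 | obs) = 1/36 / 13/144 = 4/13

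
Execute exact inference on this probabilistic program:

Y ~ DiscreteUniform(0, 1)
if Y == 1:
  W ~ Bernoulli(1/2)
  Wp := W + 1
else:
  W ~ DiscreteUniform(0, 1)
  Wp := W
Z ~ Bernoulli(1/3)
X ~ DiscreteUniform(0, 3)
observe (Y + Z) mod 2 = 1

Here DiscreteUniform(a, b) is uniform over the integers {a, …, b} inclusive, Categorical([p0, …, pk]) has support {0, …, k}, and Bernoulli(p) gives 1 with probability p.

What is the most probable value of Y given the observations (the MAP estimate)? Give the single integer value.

Enumerate traces; 16 have nonzero weight after conditioning:
  (Y=0, W=0, Z=1, X=0) weight 1/48
  (Y=0, W=0, Z=1, X=1) weight 1/48
  (Y=0, W=0, Z=1, X=2) weight 1/48
  (Y=0, W=0, Z=1, X=3) weight 1/48
  (Y=0, W=1, Z=1, X=0) weight 1/48
  (Y=0, W=1, Z=1, X=1) weight 1/48
  (Y=0, W=1, Z=1, X=2) weight 1/48
  (Y=0, W=1, Z=1, X=3) weight 1/48
  (Y=1, W=0, Z=0, X=0) weight 1/24
  … 7 more
Group by Y:
  weight(Y=0) = 1/6
  weight(Y=1) = 1/3
Total weight = 1/6 + 1/3 = 1/2
P(Y=0 | obs) = 1/6 / 1/2 = 1/3
P(Y=1 | obs) = 1/3 / 1/2 = 2/3
argmax = 1

argmax_v P(Y = v | obs) = 1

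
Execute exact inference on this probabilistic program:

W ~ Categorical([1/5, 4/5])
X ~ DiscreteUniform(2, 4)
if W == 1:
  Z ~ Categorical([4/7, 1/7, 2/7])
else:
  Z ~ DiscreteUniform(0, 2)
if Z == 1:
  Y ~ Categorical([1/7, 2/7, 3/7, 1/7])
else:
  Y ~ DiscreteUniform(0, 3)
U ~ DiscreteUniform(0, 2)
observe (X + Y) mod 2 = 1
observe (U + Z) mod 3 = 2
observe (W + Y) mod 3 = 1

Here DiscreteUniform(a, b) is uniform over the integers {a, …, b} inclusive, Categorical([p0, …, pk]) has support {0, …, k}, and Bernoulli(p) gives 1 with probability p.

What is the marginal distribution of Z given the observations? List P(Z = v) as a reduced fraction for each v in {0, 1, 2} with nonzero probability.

Enumerate traces; 15 have nonzero weight after conditioning:
  (W=0, X=2, Z=0, Y=1, U=2) weight 1/540
  (W=0, X=2, Z=1, Y=1, U=1) weight 2/945
  (W=0, X=2, Z=2, Y=1, U=0) weight 1/540
  (W=0, X=4, Z=0, Y=1, U=2) weight 1/540
  (W=0, X=4, Z=1, Y=1, U=1) weight 2/945
  (W=0, X=4, Z=2, Y=1, U=0) weight 1/540
  (W=1, X=2, Z=0, Y=3, U=2) weight 4/315
  (W=1, X=2, Z=1, Y=3, U=1) weight 4/2205
  … 7 more
Group by Z:
  weight(Z=0) = 79/1890
  weight(Z=1) = 64/6615
  weight(Z=2) = 43/1890
Total weight = 79/1890 + 64/6615 + 43/1890 = 491/6615
P(Z=0 | obs) = 79/1890 / 491/6615 = 553/982
P(Z=1 | obs) = 64/6615 / 491/6615 = 64/491
P(Z=2 | obs) = 43/1890 / 491/6615 = 301/982

P(Z=0) = 553/982, P(Z=1) = 64/491, P(Z=2) = 301/982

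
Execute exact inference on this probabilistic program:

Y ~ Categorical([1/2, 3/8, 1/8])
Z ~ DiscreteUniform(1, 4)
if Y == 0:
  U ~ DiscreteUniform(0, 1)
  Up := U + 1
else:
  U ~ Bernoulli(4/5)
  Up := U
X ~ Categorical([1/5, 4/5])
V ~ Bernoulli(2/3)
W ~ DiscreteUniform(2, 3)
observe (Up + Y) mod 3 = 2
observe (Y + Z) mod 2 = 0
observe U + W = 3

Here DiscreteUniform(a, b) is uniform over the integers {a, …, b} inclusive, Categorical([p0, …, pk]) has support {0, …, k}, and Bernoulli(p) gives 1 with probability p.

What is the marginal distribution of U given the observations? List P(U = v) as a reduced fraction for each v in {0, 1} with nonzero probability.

P(U=0) = 1/23, P(U=1) = 22/23

Enumerate traces; 24 have nonzero weight after conditioning:
  (Y=0, Z=2, U=1, X=0, V=0, W=2) weight 1/480
  (Y=0, Z=2, U=1, X=0, V=1, W=2) weight 1/240
  (Y=0, Z=2, U=1, X=1, V=0, W=2) weight 1/120
  (Y=0, Z=2, U=1, X=1, V=1, W=2) weight 1/60
  (Y=0, Z=4, U=1, X=0, V=0, W=2) weight 1/480
  (Y=0, Z=4, U=1, X=0, V=1, W=2) weight 1/240
  (Y=0, Z=4, U=1, X=1, V=0, W=2) weight 1/120
  (Y=0, Z=4, U=1, X=1, V=1, W=2) weight 1/60
  (Y=2, Z=2, U=0, X=0, V=0, W=3) weight 1/4800
  … 15 more
Group by U:
  weight(U=0) = 1/160
  weight(U=1) = 11/80
Total weight = 1/160 + 11/80 = 23/160
P(U=0 | obs) = 1/160 / 23/160 = 1/23
P(U=1 | obs) = 11/80 / 23/160 = 22/23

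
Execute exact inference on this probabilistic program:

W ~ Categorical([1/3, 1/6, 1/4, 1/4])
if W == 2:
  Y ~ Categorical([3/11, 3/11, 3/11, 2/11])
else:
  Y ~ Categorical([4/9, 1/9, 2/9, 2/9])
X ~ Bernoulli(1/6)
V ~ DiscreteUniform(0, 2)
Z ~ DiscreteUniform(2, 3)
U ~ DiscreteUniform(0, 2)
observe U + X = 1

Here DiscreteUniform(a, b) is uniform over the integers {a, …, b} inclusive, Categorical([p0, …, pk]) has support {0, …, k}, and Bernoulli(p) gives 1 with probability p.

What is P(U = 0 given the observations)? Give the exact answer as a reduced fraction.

Enumerate traces; 192 have nonzero weight after conditioning:
  (W=0, Y=0, X=0, V=0, Z=2, U=1) weight 5/729
  (W=0, Y=0, X=0, V=0, Z=3, U=1) weight 5/729
  (W=0, Y=0, X=0, V=1, Z=2, U=1) weight 5/729
  (W=0, Y=0, X=0, V=1, Z=3, U=1) weight 5/729
  (W=0, Y=0, X=0, V=2, Z=2, U=1) weight 5/729
  (W=0, Y=0, X=0, V=2, Z=3, U=1) weight 5/729
  (W=0, Y=0, X=1, V=0, Z=2, U=0) weight 1/729
  (W=0, Y=0, X=1, V=0, Z=3, U=0) weight 1/729
  … 184 more
Group by U:
  weight(U=0) = 1/18
  weight(U=1) = 5/18
Total weight = 1/18 + 5/18 = 1/3
P(U=0 | obs) = 1/18 / 1/3 = 1/6
P(U=1 | obs) = 5/18 / 1/3 = 5/6

P(U = 0 | obs) = 1/6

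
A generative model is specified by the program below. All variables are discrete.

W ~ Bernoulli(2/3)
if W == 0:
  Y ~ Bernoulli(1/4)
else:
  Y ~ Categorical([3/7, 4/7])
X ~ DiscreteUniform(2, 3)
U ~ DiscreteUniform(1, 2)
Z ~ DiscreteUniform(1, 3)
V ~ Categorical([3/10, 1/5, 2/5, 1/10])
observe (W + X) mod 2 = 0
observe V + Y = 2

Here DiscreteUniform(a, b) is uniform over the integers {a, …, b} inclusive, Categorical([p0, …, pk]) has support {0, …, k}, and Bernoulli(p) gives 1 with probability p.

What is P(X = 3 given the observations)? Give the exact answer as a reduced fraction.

P(X = 3 | obs) = 80/129

Enumerate traces; 24 have nonzero weight after conditioning:
  (W=0, Y=0, X=2, U=1, Z=1, V=2) weight 1/120
  (W=0, Y=0, X=2, U=1, Z=2, V=2) weight 1/120
  (W=0, Y=0, X=2, U=1, Z=3, V=2) weight 1/120
  (W=0, Y=0, X=2, U=2, Z=1, V=2) weight 1/120
  (W=0, Y=0, X=2, U=2, Z=2, V=2) weight 1/120
  (W=0, Y=0, X=2, U=2, Z=3, V=2) weight 1/120
  (W=0, Y=1, X=2, U=1, Z=1, V=1) weight 1/720
  (W=0, Y=1, X=2, U=1, Z=2, V=1) weight 1/720
  (W=1, Y=0, X=3, U=1, Z=1, V=2) weight 1/105
  … 15 more
Group by X:
  weight(X=2) = 7/120
  weight(X=3) = 2/21
Total weight = 7/120 + 2/21 = 43/280
P(X=2 | obs) = 7/120 / 43/280 = 49/129
P(X=3 | obs) = 2/21 / 43/280 = 80/129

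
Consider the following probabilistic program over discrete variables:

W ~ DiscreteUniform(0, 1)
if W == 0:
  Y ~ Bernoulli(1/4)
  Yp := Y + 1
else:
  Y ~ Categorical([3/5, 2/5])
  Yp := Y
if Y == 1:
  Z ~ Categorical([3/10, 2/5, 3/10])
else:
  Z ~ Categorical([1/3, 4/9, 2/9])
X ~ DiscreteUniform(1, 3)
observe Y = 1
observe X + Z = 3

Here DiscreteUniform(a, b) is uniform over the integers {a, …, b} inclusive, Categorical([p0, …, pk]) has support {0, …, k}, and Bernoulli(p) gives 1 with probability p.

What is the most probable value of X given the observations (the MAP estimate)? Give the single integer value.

argmax_v P(X = v | obs) = 2

Enumerate traces; 6 have nonzero weight after conditioning:
  (W=0, Y=1, Z=0, X=3) weight 1/80
  (W=0, Y=1, Z=1, X=2) weight 1/60
  (W=0, Y=1, Z=2, X=1) weight 1/80
  (W=1, Y=1, Z=0, X=3) weight 1/50
  (W=1, Y=1, Z=1, X=2) weight 2/75
  (W=1, Y=1, Z=2, X=1) weight 1/50
Group by X:
  weight(X=1) = 13/400
  weight(X=2) = 13/300
  weight(X=3) = 13/400
Total weight = 13/400 + 13/300 + 13/400 = 13/120
P(X=1 | obs) = 13/400 / 13/120 = 3/10
P(X=2 | obs) = 13/300 / 13/120 = 2/5
P(X=3 | obs) = 13/400 / 13/120 = 3/10
argmax = 2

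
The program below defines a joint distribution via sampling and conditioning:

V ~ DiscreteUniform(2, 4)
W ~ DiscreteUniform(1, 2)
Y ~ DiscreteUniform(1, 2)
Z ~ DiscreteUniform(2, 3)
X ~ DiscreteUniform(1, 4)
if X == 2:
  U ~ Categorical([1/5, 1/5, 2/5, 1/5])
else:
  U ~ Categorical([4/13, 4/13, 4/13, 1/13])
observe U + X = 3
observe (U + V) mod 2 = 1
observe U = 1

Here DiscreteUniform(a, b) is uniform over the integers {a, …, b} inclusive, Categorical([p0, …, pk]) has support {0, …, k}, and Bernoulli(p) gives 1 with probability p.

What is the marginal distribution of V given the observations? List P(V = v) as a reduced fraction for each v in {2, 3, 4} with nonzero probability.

Enumerate traces; 16 have nonzero weight after conditioning:
  (V=2, W=1, Y=1, Z=2, X=2, U=1) weight 1/480
  (V=2, W=1, Y=1, Z=3, X=2, U=1) weight 1/480
  (V=2, W=1, Y=2, Z=2, X=2, U=1) weight 1/480
  (V=2, W=1, Y=2, Z=3, X=2, U=1) weight 1/480
  (V=2, W=2, Y=1, Z=2, X=2, U=1) weight 1/480
  (V=2, W=2, Y=1, Z=3, X=2, U=1) weight 1/480
  (V=2, W=2, Y=2, Z=2, X=2, U=1) weight 1/480
  (V=2, W=2, Y=2, Z=3, X=2, U=1) weight 1/480
  (V=4, W=1, Y=1, Z=2, X=2, U=1) weight 1/480
  … 7 more
Group by V:
  weight(V=2) = 1/60
  weight(V=4) = 1/60
Total weight = 1/60 + 1/60 = 1/30
P(V=2 | obs) = 1/60 / 1/30 = 1/2
P(V=4 | obs) = 1/60 / 1/30 = 1/2

P(V=2) = 1/2, P(V=4) = 1/2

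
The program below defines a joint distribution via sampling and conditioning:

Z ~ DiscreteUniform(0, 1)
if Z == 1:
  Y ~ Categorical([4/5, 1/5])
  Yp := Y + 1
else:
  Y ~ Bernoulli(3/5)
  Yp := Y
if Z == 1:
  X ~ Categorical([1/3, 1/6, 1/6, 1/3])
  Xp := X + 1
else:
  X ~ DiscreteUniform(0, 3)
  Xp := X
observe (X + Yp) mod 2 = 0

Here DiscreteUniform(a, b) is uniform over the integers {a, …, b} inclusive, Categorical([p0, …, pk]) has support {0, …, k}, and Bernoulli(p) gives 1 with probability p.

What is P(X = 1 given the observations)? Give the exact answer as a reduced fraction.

P(X = 1 | obs) = 17/60

Enumerate traces; 8 have nonzero weight after conditioning:
  (Z=0, Y=0, X=0) weight 1/20
  (Z=0, Y=0, X=2) weight 1/20
  (Z=0, Y=1, X=1) weight 3/40
  (Z=0, Y=1, X=3) weight 3/40
  (Z=1, Y=0, X=1) weight 1/15
  (Z=1, Y=0, X=3) weight 2/15
  (Z=1, Y=1, X=0) weight 1/30
  (Z=1, Y=1, X=2) weight 1/60
Group by X:
  weight(X=0) = 1/12
  weight(X=1) = 17/120
  weight(X=2) = 1/15
  weight(X=3) = 5/24
Total weight = 1/12 + 17/120 + 1/15 + 5/24 = 1/2
P(X=0 | obs) = 1/12 / 1/2 = 1/6
P(X=1 | obs) = 17/120 / 1/2 = 17/60
P(X=2 | obs) = 1/15 / 1/2 = 2/15
P(X=3 | obs) = 5/24 / 1/2 = 5/12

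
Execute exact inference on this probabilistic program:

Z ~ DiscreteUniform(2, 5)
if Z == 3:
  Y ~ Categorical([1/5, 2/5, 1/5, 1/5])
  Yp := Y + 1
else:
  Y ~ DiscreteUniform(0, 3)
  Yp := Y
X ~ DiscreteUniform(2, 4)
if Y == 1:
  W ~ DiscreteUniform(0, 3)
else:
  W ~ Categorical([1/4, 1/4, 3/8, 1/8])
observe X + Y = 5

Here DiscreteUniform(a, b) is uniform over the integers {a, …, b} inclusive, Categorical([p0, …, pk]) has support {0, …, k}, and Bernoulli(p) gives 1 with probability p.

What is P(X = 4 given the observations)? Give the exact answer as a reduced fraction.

Enumerate traces; 48 have nonzero weight after conditioning:
  (Z=2, Y=1, X=4, W=0) weight 1/192
  (Z=2, Y=1, X=4, W=1) weight 1/192
  (Z=2, Y=1, X=4, W=2) weight 1/192
  (Z=2, Y=1, X=4, W=3) weight 1/192
  (Z=2, Y=2, X=3, W=0) weight 1/192
  (Z=2, Y=2, X=3, W=1) weight 1/192
  (Z=2, Y=2, X=3, W=2) weight 1/128
  (Z=2, Y=2, X=3, W=3) weight 1/384
  (Z=2, Y=3, X=2, W=0) weight 1/192
  … 39 more
Group by X:
  weight(X=2) = 19/240
  weight(X=3) = 19/240
  weight(X=4) = 23/240
Total weight = 19/240 + 19/240 + 23/240 = 61/240
P(X=2 | obs) = 19/240 / 61/240 = 19/61
P(X=3 | obs) = 19/240 / 61/240 = 19/61
P(X=4 | obs) = 23/240 / 61/240 = 23/61

P(X = 4 | obs) = 23/61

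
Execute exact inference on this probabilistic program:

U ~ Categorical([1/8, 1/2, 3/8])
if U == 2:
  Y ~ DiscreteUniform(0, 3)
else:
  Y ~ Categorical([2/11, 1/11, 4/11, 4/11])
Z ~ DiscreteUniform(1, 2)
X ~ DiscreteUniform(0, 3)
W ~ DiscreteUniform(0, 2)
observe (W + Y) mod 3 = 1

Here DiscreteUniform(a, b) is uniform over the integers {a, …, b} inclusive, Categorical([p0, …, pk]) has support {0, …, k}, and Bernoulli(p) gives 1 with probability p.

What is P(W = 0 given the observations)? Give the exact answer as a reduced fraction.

P(W = 0 | obs) = 53/352

Enumerate traces; 96 have nonzero weight after conditioning:
  (U=0, Y=0, Z=1, X=0, W=1) weight 1/1056
  (U=0, Y=0, Z=1, X=1, W=1) weight 1/1056
  (U=0, Y=0, Z=1, X=2, W=1) weight 1/1056
  (U=0, Y=0, Z=1, X=3, W=1) weight 1/1056
  (U=0, Y=0, Z=2, X=0, W=1) weight 1/1056
  (U=0, Y=0, Z=2, X=1, W=1) weight 1/1056
  (U=0, Y=0, Z=2, X=2, W=1) weight 1/1056
  (U=0, Y=0, Z=2, X=3, W=1) weight 1/1056
  (U=0, Y=1, Z=1, X=0, W=0) weight 1/2112
  (U=0, Y=2, Z=1, X=0, W=2) weight 1/528
  … 86 more
Group by W:
  weight(W=0) = 53/1056
  weight(W=1) = 31/176
  weight(W=2) = 113/1056
Total weight = 53/1056 + 31/176 + 113/1056 = 1/3
P(W=0 | obs) = 53/1056 / 1/3 = 53/352
P(W=1 | obs) = 31/176 / 1/3 = 93/176
P(W=2 | obs) = 113/1056 / 1/3 = 113/352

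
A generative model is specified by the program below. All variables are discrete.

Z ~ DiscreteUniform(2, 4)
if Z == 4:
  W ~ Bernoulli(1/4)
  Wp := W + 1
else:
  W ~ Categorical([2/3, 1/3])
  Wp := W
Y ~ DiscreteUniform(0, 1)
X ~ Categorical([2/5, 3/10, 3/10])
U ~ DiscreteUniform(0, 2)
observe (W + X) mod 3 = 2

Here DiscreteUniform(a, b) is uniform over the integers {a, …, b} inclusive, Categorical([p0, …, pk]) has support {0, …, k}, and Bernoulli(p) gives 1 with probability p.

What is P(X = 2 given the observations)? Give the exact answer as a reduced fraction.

P(X = 2 | obs) = 25/36

Enumerate traces; 36 have nonzero weight after conditioning:
  (Z=2, W=0, Y=0, X=2, U=0) weight 1/90
  (Z=2, W=0, Y=0, X=2, U=1) weight 1/90
  (Z=2, W=0, Y=0, X=2, U=2) weight 1/90
  (Z=2, W=0, Y=1, X=2, U=0) weight 1/90
  (Z=2, W=0, Y=1, X=2, U=1) weight 1/90
  (Z=2, W=0, Y=1, X=2, U=2) weight 1/90
  (Z=2, W=1, Y=0, X=1, U=0) weight 1/180
  (Z=2, W=1, Y=0, X=1, U=1) weight 1/180
  … 28 more
Group by X:
  weight(X=1) = 11/120
  weight(X=2) = 5/24
Total weight = 11/120 + 5/24 = 3/10
P(X=1 | obs) = 11/120 / 3/10 = 11/36
P(X=2 | obs) = 5/24 / 3/10 = 25/36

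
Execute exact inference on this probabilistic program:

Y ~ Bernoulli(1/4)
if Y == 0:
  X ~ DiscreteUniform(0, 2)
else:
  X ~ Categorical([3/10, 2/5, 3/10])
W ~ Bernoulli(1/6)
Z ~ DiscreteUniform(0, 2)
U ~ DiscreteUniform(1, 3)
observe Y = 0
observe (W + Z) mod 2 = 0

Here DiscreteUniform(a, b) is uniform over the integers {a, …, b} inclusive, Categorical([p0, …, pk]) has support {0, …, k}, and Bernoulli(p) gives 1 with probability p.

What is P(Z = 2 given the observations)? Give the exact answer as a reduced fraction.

Enumerate traces; 27 have nonzero weight after conditioning:
  (Y=0, X=0, W=0, Z=0, U=1) weight 5/216
  (Y=0, X=0, W=0, Z=0, U=2) weight 5/216
  (Y=0, X=0, W=0, Z=0, U=3) weight 5/216
  (Y=0, X=0, W=0, Z=2, U=1) weight 5/216
  (Y=0, X=0, W=0, Z=2, U=2) weight 5/216
  (Y=0, X=0, W=0, Z=2, U=3) weight 5/216
  (Y=0, X=0, W=1, Z=1, U=1) weight 1/216
  (Y=0, X=0, W=1, Z=1, U=2) weight 1/216
  … 19 more
Group by Z:
  weight(Z=0) = 5/24
  weight(Z=1) = 1/24
  weight(Z=2) = 5/24
Total weight = 5/24 + 1/24 + 5/24 = 11/24
P(Z=0 | obs) = 5/24 / 11/24 = 5/11
P(Z=1 | obs) = 1/24 / 11/24 = 1/11
P(Z=2 | obs) = 5/24 / 11/24 = 5/11

P(Z = 2 | obs) = 5/11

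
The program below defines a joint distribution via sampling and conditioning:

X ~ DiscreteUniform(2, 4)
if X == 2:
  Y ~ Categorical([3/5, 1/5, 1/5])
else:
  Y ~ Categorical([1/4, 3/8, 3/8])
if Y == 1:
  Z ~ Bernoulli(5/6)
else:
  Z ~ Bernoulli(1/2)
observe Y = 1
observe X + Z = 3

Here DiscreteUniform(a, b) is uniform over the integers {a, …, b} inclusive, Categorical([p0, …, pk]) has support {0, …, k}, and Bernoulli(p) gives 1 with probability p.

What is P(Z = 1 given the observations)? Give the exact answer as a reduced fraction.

P(Z = 1 | obs) = 8/11

Enumerate traces; 2 have nonzero weight after conditioning:
  (X=2, Y=1, Z=1) weight 1/18
  (X=3, Y=1, Z=0) weight 1/48
Group by Z:
  weight(Z=0) = 1/48
  weight(Z=1) = 1/18
Total weight = 1/48 + 1/18 = 11/144
P(Z=0 | obs) = 1/48 / 11/144 = 3/11
P(Z=1 | obs) = 1/18 / 11/144 = 8/11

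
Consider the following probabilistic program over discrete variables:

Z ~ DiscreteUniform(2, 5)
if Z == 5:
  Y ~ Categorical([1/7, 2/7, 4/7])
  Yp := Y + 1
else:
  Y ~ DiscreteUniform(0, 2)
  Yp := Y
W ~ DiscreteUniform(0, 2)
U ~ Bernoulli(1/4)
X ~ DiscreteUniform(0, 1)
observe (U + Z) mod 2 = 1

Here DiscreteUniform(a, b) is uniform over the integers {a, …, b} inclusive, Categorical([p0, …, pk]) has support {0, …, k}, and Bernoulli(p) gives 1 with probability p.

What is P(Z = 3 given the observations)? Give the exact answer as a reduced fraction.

P(Z = 3 | obs) = 3/8

Enumerate traces; 72 have nonzero weight after conditioning:
  (Z=2, Y=0, W=0, U=1, X=0) weight 1/288
  (Z=2, Y=0, W=0, U=1, X=1) weight 1/288
  (Z=2, Y=0, W=1, U=1, X=0) weight 1/288
  (Z=2, Y=0, W=1, U=1, X=1) weight 1/288
  (Z=2, Y=0, W=2, U=1, X=0) weight 1/288
  (Z=2, Y=0, W=2, U=1, X=1) weight 1/288
  (Z=2, Y=1, W=0, U=1, X=0) weight 1/288
  (Z=2, Y=1, W=0, U=1, X=1) weight 1/288
  (Z=3, Y=0, W=0, U=0, X=0) weight 1/96
  (Z=4, Y=0, W=0, U=1, X=0) weight 1/288
  … 62 more
Group by Z:
  weight(Z=2) = 1/16
  weight(Z=3) = 3/16
  weight(Z=4) = 1/16
  weight(Z=5) = 3/16
Total weight = 1/16 + 3/16 + 1/16 + 3/16 = 1/2
P(Z=2 | obs) = 1/16 / 1/2 = 1/8
P(Z=3 | obs) = 3/16 / 1/2 = 3/8
P(Z=4 | obs) = 1/16 / 1/2 = 1/8
P(Z=5 | obs) = 3/16 / 1/2 = 3/8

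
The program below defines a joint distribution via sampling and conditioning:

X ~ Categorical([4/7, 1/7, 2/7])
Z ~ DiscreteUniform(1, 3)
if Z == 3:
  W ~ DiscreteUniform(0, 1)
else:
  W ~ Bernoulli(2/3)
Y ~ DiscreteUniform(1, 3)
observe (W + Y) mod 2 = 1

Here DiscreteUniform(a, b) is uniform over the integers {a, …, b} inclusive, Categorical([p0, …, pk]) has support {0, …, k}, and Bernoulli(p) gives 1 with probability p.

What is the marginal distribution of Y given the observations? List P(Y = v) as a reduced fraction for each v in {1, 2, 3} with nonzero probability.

Enumerate traces; 27 have nonzero weight after conditioning:
  (X=0, Z=1, W=0, Y=1) weight 4/189
  (X=0, Z=1, W=0, Y=3) weight 4/189
  (X=0, Z=1, W=1, Y=2) weight 8/189
  (X=0, Z=2, W=0, Y=1) weight 4/189
  (X=0, Z=2, W=0, Y=3) weight 4/189
  (X=0, Z=2, W=1, Y=2) weight 8/189
  (X=0, Z=3, W=0, Y=1) weight 2/63
  (X=0, Z=3, W=0, Y=3) weight 2/63
  … 19 more
Group by Y:
  weight(Y=1) = 7/54
  weight(Y=2) = 11/54
  weight(Y=3) = 7/54
Total weight = 7/54 + 11/54 + 7/54 = 25/54
P(Y=1 | obs) = 7/54 / 25/54 = 7/25
P(Y=2 | obs) = 11/54 / 25/54 = 11/25
P(Y=3 | obs) = 7/54 / 25/54 = 7/25

P(Y=1) = 7/25, P(Y=2) = 11/25, P(Y=3) = 7/25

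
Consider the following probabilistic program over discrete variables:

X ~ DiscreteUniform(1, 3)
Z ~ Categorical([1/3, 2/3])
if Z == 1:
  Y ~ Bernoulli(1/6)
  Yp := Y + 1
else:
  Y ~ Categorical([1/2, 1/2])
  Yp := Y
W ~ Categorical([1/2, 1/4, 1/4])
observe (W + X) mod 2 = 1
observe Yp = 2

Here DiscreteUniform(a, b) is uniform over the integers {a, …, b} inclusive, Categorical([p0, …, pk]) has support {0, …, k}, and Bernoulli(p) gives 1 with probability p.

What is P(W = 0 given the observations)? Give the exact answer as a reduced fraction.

Enumerate traces; 5 have nonzero weight after conditioning:
  (X=1, Z=1, Y=1, W=0) weight 1/54
  (X=1, Z=1, Y=1, W=2) weight 1/108
  (X=2, Z=1, Y=1, W=1) weight 1/108
  (X=3, Z=1, Y=1, W=0) weight 1/54
  (X=3, Z=1, Y=1, W=2) weight 1/108
Group by W:
  weight(W=0) = 1/27
  weight(W=1) = 1/108
  weight(W=2) = 1/54
Total weight = 1/27 + 1/108 + 1/54 = 7/108
P(W=0 | obs) = 1/27 / 7/108 = 4/7
P(W=1 | obs) = 1/108 / 7/108 = 1/7
P(W=2 | obs) = 1/54 / 7/108 = 2/7

P(W = 0 | obs) = 4/7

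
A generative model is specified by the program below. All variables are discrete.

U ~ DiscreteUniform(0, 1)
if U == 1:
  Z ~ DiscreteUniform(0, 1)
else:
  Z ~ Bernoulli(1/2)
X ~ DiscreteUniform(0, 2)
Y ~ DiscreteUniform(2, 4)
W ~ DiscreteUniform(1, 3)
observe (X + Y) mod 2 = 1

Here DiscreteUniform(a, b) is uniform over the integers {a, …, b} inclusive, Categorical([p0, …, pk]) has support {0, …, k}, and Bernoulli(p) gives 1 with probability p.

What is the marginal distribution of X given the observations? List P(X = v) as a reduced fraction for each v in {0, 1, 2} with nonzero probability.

P(X=0) = 1/4, P(X=1) = 1/2, P(X=2) = 1/4

Enumerate traces; 48 have nonzero weight after conditioning:
  (U=0, Z=0, X=0, Y=3, W=1) weight 1/108
  (U=0, Z=0, X=0, Y=3, W=2) weight 1/108
  (U=0, Z=0, X=0, Y=3, W=3) weight 1/108
  (U=0, Z=0, X=1, Y=2, W=1) weight 1/108
  (U=0, Z=0, X=1, Y=2, W=2) weight 1/108
  (U=0, Z=0, X=1, Y=2, W=3) weight 1/108
  (U=0, Z=0, X=1, Y=4, W=1) weight 1/108
  (U=0, Z=0, X=1, Y=4, W=2) weight 1/108
  (U=0, Z=0, X=2, Y=3, W=1) weight 1/108
  … 39 more
Group by X:
  weight(X=0) = 1/9
  weight(X=1) = 2/9
  weight(X=2) = 1/9
Total weight = 1/9 + 2/9 + 1/9 = 4/9
P(X=0 | obs) = 1/9 / 4/9 = 1/4
P(X=1 | obs) = 2/9 / 4/9 = 1/2
P(X=2 | obs) = 1/9 / 4/9 = 1/4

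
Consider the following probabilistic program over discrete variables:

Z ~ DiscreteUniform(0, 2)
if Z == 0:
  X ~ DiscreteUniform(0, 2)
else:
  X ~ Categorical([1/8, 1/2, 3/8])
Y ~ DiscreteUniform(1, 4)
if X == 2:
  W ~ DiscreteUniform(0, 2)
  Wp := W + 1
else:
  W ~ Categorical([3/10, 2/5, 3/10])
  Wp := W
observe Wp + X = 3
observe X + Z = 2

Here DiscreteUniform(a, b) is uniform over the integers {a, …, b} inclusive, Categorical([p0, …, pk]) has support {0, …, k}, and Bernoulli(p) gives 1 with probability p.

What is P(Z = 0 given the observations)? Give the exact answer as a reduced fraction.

P(Z = 0 | obs) = 20/47

Enumerate traces; 8 have nonzero weight after conditioning:
  (Z=0, X=2, Y=1, W=0) weight 1/108
  (Z=0, X=2, Y=2, W=0) weight 1/108
  (Z=0, X=2, Y=3, W=0) weight 1/108
  (Z=0, X=2, Y=4, W=0) weight 1/108
  (Z=1, X=1, Y=1, W=2) weight 1/80
  (Z=1, X=1, Y=2, W=2) weight 1/80
  (Z=1, X=1, Y=3, W=2) weight 1/80
  (Z=1, X=1, Y=4, W=2) weight 1/80
Group by Z:
  weight(Z=0) = 1/27
  weight(Z=1) = 1/20
Total weight = 1/27 + 1/20 = 47/540
P(Z=0 | obs) = 1/27 / 47/540 = 20/47
P(Z=1 | obs) = 1/20 / 47/540 = 27/47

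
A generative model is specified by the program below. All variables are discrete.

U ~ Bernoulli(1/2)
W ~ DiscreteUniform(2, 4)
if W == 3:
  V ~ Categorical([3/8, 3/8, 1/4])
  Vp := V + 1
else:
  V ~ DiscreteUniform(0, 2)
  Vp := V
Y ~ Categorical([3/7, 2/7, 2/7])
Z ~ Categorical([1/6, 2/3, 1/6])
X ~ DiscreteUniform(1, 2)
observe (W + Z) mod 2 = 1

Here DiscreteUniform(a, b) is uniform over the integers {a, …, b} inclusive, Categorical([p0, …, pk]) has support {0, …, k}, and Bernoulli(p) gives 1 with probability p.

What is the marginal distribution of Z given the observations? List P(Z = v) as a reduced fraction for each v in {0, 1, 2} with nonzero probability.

P(Z=0) = 1/10, P(Z=1) = 4/5, P(Z=2) = 1/10

Enumerate traces; 144 have nonzero weight after conditioning:
  (U=0, W=2, V=0, Y=0, Z=1, X=1) weight 1/126
  (U=0, W=2, V=0, Y=0, Z=1, X=2) weight 1/126
  (U=0, W=2, V=0, Y=1, Z=1, X=1) weight 1/189
  (U=0, W=2, V=0, Y=1, Z=1, X=2) weight 1/189
  (U=0, W=2, V=0, Y=2, Z=1, X=1) weight 1/189
  (U=0, W=2, V=0, Y=2, Z=1, X=2) weight 1/189
  (U=0, W=2, V=1, Y=0, Z=1, X=1) weight 1/126
  (U=0, W=2, V=1, Y=0, Z=1, X=2) weight 1/126
  (U=0, W=3, V=0, Y=0, Z=0, X=1) weight 1/448
  (U=0, W=3, V=0, Y=0, Z=2, X=1) weight 1/448
  … 134 more
Group by Z:
  weight(Z=0) = 1/18
  weight(Z=1) = 4/9
  weight(Z=2) = 1/18
Total weight = 1/18 + 4/9 + 1/18 = 5/9
P(Z=0 | obs) = 1/18 / 5/9 = 1/10
P(Z=1 | obs) = 4/9 / 5/9 = 4/5
P(Z=2 | obs) = 1/18 / 5/9 = 1/10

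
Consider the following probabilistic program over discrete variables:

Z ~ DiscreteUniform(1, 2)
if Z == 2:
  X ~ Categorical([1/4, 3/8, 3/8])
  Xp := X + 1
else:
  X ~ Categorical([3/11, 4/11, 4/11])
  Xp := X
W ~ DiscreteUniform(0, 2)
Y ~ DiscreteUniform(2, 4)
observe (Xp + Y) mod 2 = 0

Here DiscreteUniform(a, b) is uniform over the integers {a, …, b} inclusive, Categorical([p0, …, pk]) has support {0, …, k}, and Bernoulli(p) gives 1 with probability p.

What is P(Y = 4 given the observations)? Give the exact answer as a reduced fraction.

Enumerate traces; 27 have nonzero weight after conditioning:
  (Z=1, X=0, W=0, Y=2) weight 1/66
  (Z=1, X=0, W=0, Y=4) weight 1/66
  (Z=1, X=0, W=1, Y=2) weight 1/66
  (Z=1, X=0, W=1, Y=4) weight 1/66
  (Z=1, X=0, W=2, Y=2) weight 1/66
  (Z=1, X=0, W=2, Y=4) weight 1/66
  (Z=1, X=1, W=0, Y=3) weight 2/99
  (Z=1, X=1, W=1, Y=3) weight 2/99
  … 19 more
Group by Y:
  weight(Y=2) = 89/528
  weight(Y=3) = 29/176
  weight(Y=4) = 89/528
Total weight = 89/528 + 29/176 + 89/528 = 265/528
P(Y=2 | obs) = 89/528 / 265/528 = 89/265
P(Y=3 | obs) = 29/176 / 265/528 = 87/265
P(Y=4 | obs) = 89/528 / 265/528 = 89/265

P(Y = 4 | obs) = 89/265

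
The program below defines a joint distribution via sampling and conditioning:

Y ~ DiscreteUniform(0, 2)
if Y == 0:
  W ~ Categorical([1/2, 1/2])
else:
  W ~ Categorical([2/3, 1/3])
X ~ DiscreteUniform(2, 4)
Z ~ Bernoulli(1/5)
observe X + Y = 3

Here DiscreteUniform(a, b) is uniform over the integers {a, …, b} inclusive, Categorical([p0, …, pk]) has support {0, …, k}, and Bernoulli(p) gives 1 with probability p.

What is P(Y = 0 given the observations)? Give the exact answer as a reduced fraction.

P(Y = 0 | obs) = 1/2

Enumerate traces; 8 have nonzero weight after conditioning:
  (Y=0, W=0, X=3, Z=0) weight 2/45
  (Y=0, W=0, X=3, Z=1) weight 1/90
  (Y=0, W=1, X=3, Z=0) weight 2/45
  (Y=0, W=1, X=3, Z=1) weight 1/90
  (Y=1, W=0, X=2, Z=0) weight 8/135
  (Y=1, W=0, X=2, Z=1) weight 2/135
  (Y=1, W=1, X=2, Z=0) weight 4/135
  (Y=1, W=1, X=2, Z=1) weight 1/135
Group by Y:
  weight(Y=0) = 1/9
  weight(Y=1) = 1/9
Total weight = 1/9 + 1/9 = 2/9
P(Y=0 | obs) = 1/9 / 2/9 = 1/2
P(Y=1 | obs) = 1/9 / 2/9 = 1/2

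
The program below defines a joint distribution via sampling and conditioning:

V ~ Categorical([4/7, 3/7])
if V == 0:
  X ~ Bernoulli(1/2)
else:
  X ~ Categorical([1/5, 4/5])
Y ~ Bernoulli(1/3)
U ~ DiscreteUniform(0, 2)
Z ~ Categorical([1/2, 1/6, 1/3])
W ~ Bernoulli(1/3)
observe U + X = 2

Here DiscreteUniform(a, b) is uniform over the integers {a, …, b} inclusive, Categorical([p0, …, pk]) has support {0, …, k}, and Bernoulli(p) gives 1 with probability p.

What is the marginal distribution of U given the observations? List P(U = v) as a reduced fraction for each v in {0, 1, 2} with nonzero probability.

P(U=1) = 22/35, P(U=2) = 13/35

Enumerate traces; 48 have nonzero weight after conditioning:
  (V=0, X=0, Y=0, U=2, Z=0, W=0) weight 4/189
  (V=0, X=0, Y=0, U=2, Z=0, W=1) weight 2/189
  (V=0, X=0, Y=0, U=2, Z=1, W=0) weight 4/567
  (V=0, X=0, Y=0, U=2, Z=1, W=1) weight 2/567
  (V=0, X=0, Y=0, U=2, Z=2, W=0) weight 8/567
  (V=0, X=0, Y=0, U=2, Z=2, W=1) weight 4/567
  (V=0, X=0, Y=1, U=2, Z=0, W=0) weight 2/189
  (V=0, X=0, Y=1, U=2, Z=0, W=1) weight 1/189
  (V=0, X=1, Y=0, U=1, Z=0, W=0) weight 4/189
  … 39 more
Group by U:
  weight(U=1) = 22/105
  weight(U=2) = 13/105
Total weight = 22/105 + 13/105 = 1/3
P(U=1 | obs) = 22/105 / 1/3 = 22/35
P(U=2 | obs) = 13/105 / 1/3 = 13/35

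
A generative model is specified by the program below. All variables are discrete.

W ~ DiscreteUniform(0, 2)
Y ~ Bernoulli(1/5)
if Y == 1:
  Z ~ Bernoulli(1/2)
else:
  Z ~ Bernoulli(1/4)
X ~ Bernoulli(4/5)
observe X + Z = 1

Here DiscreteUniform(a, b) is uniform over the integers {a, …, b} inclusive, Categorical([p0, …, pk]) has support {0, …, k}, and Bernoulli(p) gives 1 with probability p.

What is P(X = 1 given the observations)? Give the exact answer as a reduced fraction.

P(X = 1 | obs) = 28/31

Enumerate traces; 12 have nonzero weight after conditioning:
  (W=0, Y=0, Z=0, X=1) weight 4/25
  (W=0, Y=0, Z=1, X=0) weight 1/75
  (W=0, Y=1, Z=0, X=1) weight 2/75
  (W=0, Y=1, Z=1, X=0) weight 1/150
  (W=1, Y=0, Z=0, X=1) weight 4/25
  (W=1, Y=0, Z=1, X=0) weight 1/75
  (W=1, Y=1, Z=0, X=1) weight 2/75
  (W=1, Y=1, Z=1, X=0) weight 1/150
  … 4 more
Group by X:
  weight(X=0) = 3/50
  weight(X=1) = 14/25
Total weight = 3/50 + 14/25 = 31/50
P(X=0 | obs) = 3/50 / 31/50 = 3/31
P(X=1 | obs) = 14/25 / 31/50 = 28/31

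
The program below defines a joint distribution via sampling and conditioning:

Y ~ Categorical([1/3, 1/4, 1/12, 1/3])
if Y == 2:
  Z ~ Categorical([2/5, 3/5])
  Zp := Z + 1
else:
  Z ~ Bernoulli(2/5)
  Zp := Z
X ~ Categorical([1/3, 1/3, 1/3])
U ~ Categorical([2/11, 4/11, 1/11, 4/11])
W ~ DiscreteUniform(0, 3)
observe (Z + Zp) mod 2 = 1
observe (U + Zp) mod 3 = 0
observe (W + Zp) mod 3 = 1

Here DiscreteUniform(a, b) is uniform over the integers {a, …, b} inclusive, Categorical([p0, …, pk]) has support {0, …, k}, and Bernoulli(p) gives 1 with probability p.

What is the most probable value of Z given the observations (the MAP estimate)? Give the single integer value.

argmax_v P(Z = v | obs) = 1

Enumerate traces; 9 have nonzero weight after conditioning:
  (Y=2, Z=0, X=0, U=2, W=0) weight 1/3960
  (Y=2, Z=0, X=0, U=2, W=3) weight 1/3960
  (Y=2, Z=0, X=1, U=2, W=0) weight 1/3960
  (Y=2, Z=0, X=1, U=2, W=3) weight 1/3960
  (Y=2, Z=0, X=2, U=2, W=0) weight 1/3960
  (Y=2, Z=0, X=2, U=2, W=3) weight 1/3960
  (Y=2, Z=1, X=0, U=1, W=2) weight 1/660
  (Y=2, Z=1, X=1, U=1, W=2) weight 1/660
  … 1 more
Group by Z:
  weight(Z=0) = 1/660
  weight(Z=1) = 1/220
Total weight = 1/660 + 1/220 = 1/165
P(Z=0 | obs) = 1/660 / 1/165 = 1/4
P(Z=1 | obs) = 1/220 / 1/165 = 3/4
argmax = 1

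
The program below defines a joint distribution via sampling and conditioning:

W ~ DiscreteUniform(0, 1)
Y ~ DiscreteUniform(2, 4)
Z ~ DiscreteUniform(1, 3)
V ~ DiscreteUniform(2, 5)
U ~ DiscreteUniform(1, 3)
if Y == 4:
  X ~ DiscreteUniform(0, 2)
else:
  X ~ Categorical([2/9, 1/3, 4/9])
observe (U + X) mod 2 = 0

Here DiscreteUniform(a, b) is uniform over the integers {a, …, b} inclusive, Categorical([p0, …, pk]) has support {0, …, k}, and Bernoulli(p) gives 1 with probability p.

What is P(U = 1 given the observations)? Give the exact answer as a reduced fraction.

P(U = 1 | obs) = 1/4

Enumerate traces; 288 have nonzero weight after conditioning:
  (W=0, Y=2, Z=1, V=2, U=1, X=1) weight 1/648
  (W=0, Y=2, Z=1, V=2, U=2, X=0) weight 1/972
  (W=0, Y=2, Z=1, V=2, U=2, X=2) weight 1/486
  (W=0, Y=2, Z=1, V=2, U=3, X=1) weight 1/648
  (W=0, Y=2, Z=1, V=3, U=1, X=1) weight 1/648
  (W=0, Y=2, Z=1, V=3, U=2, X=0) weight 1/972
  (W=0, Y=2, Z=1, V=3, U=2, X=2) weight 1/486
  (W=0, Y=2, Z=1, V=3, U=3, X=1) weight 1/648
  … 280 more
Group by U:
  weight(U=1) = 1/9
  weight(U=2) = 2/9
  weight(U=3) = 1/9
Total weight = 1/9 + 2/9 + 1/9 = 4/9
P(U=1 | obs) = 1/9 / 4/9 = 1/4
P(U=2 | obs) = 2/9 / 4/9 = 1/2
P(U=3 | obs) = 1/9 / 4/9 = 1/4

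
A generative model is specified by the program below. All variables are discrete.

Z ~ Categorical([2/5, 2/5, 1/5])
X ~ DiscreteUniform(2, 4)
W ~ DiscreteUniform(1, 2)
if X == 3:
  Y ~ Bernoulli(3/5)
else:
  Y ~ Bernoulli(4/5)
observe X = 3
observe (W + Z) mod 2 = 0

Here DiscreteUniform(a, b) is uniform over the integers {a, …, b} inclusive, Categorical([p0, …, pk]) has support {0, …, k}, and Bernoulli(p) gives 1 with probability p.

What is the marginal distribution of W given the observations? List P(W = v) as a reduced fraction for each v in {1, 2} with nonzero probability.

Enumerate traces; 6 have nonzero weight after conditioning:
  (Z=0, X=3, W=2, Y=0) weight 2/75
  (Z=0, X=3, W=2, Y=1) weight 1/25
  (Z=1, X=3, W=1, Y=0) weight 2/75
  (Z=1, X=3, W=1, Y=1) weight 1/25
  (Z=2, X=3, W=2, Y=0) weight 1/75
  (Z=2, X=3, W=2, Y=1) weight 1/50
Group by W:
  weight(W=1) = 1/15
  weight(W=2) = 1/10
Total weight = 1/15 + 1/10 = 1/6
P(W=1 | obs) = 1/15 / 1/6 = 2/5
P(W=2 | obs) = 1/10 / 1/6 = 3/5

P(W=1) = 2/5, P(W=2) = 3/5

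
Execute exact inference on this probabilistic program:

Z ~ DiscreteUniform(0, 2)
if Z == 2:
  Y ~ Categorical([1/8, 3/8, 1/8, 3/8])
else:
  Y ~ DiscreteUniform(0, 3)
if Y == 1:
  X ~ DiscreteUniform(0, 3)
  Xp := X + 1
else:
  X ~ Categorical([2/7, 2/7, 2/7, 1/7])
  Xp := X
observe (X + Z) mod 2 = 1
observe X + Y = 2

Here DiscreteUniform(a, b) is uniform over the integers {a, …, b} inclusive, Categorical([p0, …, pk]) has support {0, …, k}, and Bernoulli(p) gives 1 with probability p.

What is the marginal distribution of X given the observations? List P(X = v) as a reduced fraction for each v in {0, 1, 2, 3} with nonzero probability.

P(X=0) = 16/67, P(X=1) = 35/67, P(X=2) = 16/67

Enumerate traces; 4 have nonzero weight after conditioning:
  (Z=0, Y=1, X=1) weight 1/48
  (Z=1, Y=0, X=2) weight 1/42
  (Z=1, Y=2, X=0) weight 1/42
  (Z=2, Y=1, X=1) weight 1/32
Group by X:
  weight(X=0) = 1/42
  weight(X=1) = 5/96
  weight(X=2) = 1/42
Total weight = 1/42 + 5/96 + 1/42 = 67/672
P(X=0 | obs) = 1/42 / 67/672 = 16/67
P(X=1 | obs) = 5/96 / 67/672 = 35/67
P(X=2 | obs) = 1/42 / 67/672 = 16/67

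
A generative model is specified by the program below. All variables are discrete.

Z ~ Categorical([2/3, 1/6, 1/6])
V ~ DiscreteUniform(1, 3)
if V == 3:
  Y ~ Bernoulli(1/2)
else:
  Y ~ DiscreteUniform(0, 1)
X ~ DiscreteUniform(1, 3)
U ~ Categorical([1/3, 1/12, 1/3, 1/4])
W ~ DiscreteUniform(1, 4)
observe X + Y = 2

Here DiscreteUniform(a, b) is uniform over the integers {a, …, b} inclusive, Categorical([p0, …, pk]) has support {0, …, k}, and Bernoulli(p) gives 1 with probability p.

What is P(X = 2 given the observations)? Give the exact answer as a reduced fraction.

P(X = 2 | obs) = 1/2

Enumerate traces; 288 have nonzero weight after conditioning:
  (Z=0, V=1, Y=0, X=2, U=0, W=1) weight 1/324
  (Z=0, V=1, Y=0, X=2, U=0, W=2) weight 1/324
  (Z=0, V=1, Y=0, X=2, U=0, W=3) weight 1/324
  (Z=0, V=1, Y=0, X=2, U=0, W=4) weight 1/324
  (Z=0, V=1, Y=0, X=2, U=1, W=1) weight 1/1296
  (Z=0, V=1, Y=0, X=2, U=1, W=2) weight 1/1296
  (Z=0, V=1, Y=0, X=2, U=1, W=3) weight 1/1296
  (Z=0, V=1, Y=0, X=2, U=1, W=4) weight 1/1296
  (Z=0, V=1, Y=1, X=1, U=0, W=1) weight 1/324
  … 279 more
Group by X:
  weight(X=1) = 1/6
  weight(X=2) = 1/6
Total weight = 1/6 + 1/6 = 1/3
P(X=1 | obs) = 1/6 / 1/3 = 1/2
P(X=2 | obs) = 1/6 / 1/3 = 1/2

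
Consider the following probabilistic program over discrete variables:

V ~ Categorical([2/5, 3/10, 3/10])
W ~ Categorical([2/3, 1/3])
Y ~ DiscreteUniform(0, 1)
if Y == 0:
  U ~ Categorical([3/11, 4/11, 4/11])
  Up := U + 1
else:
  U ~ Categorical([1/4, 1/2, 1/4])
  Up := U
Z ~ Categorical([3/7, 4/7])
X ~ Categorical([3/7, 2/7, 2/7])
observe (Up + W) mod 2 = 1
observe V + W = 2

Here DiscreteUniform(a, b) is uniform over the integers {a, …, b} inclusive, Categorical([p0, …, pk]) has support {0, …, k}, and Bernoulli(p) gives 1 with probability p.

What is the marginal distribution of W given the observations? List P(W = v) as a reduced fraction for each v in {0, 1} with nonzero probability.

Enumerate traces; 36 have nonzero weight after conditioning:
  (V=1, W=1, Y=0, U=1, Z=0, X=0) weight 9/2695
  (V=1, W=1, Y=0, U=1, Z=0, X=1) weight 6/2695
  (V=1, W=1, Y=0, U=1, Z=0, X=2) weight 6/2695
  (V=1, W=1, Y=0, U=1, Z=1, X=0) weight 12/2695
  (V=1, W=1, Y=0, U=1, Z=1, X=1) weight 8/2695
  (V=1, W=1, Y=0, U=1, Z=1, X=2) weight 8/2695
  (V=1, W=1, Y=1, U=0, Z=0, X=0) weight 9/3920
  (V=1, W=1, Y=1, U=0, Z=0, X=1) weight 3/1960
  (V=2, W=0, Y=0, U=0, Z=0, X=0) weight 27/5390
  … 27 more
Group by W:
  weight(W=0) = 5/44
  weight(W=1) = 19/440
Total weight = 5/44 + 19/440 = 69/440
P(W=0 | obs) = 5/44 / 69/440 = 50/69
P(W=1 | obs) = 19/440 / 69/440 = 19/69

P(W=0) = 50/69, P(W=1) = 19/69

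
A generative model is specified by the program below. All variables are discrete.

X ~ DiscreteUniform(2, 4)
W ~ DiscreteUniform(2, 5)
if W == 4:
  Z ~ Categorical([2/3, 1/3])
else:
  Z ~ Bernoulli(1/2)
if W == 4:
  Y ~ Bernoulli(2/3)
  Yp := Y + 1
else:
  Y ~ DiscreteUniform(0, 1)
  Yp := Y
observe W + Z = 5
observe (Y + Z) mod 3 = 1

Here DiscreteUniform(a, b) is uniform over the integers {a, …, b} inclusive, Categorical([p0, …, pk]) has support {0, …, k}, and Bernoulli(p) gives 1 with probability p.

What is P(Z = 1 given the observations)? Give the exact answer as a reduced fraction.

P(Z = 1 | obs) = 4/13

Enumerate traces; 6 have nonzero weight after conditioning:
  (X=2, W=4, Z=1, Y=0) weight 1/108
  (X=2, W=5, Z=0, Y=1) weight 1/48
  (X=3, W=4, Z=1, Y=0) weight 1/108
  (X=3, W=5, Z=0, Y=1) weight 1/48
  (X=4, W=4, Z=1, Y=0) weight 1/108
  (X=4, W=5, Z=0, Y=1) weight 1/48
Group by Z:
  weight(Z=0) = 1/16
  weight(Z=1) = 1/36
Total weight = 1/16 + 1/36 = 13/144
P(Z=0 | obs) = 1/16 / 13/144 = 9/13
P(Z=1 | obs) = 1/36 / 13/144 = 4/13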